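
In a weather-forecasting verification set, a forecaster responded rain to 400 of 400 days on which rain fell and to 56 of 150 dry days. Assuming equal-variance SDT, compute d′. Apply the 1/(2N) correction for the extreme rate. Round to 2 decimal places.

The hit rate is 400/400 = 1, so apply the 1/(2N) correction: H → 1 − 1/(2·400) = 0.99875.
z(H) = z(0.99875) = 3.023
z(FA) = z(0.37333) = -0.323
d' = 3.023 − (-0.323) = 3.346

d′ = 3.35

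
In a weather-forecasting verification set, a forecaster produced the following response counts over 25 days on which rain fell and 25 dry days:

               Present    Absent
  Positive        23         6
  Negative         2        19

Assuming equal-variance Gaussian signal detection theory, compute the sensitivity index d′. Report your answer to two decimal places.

H = 23/25 = 0.9200
FA = 6/25 = 0.2400
z(H) = z(0.9200) = 1.4051
z(FA) = z(0.2400) = -0.7063
d' = z(H) − z(FA) = 1.4051 − (-0.7063) = 2.1114

d′ = 2.11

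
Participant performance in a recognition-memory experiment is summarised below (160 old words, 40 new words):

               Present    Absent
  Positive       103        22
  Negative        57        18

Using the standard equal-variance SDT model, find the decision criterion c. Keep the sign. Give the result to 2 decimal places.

H = 103/160 = 0.6438
FA = 22/40 = 0.5500
z(H) = z(0.6438) = 0.369
z(FA) = z(0.5500) = 0.126
c = −½·[z(H) + z(FA)] = −0.5 × (0.369 + 0.126) = -0.2475

c = -0.25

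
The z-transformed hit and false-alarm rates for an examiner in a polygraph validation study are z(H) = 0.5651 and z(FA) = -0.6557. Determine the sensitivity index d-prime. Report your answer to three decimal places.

d-prime = 1.221

d' = z(H) − z(FA) = 0.5651 − (-0.6557) = 1.2208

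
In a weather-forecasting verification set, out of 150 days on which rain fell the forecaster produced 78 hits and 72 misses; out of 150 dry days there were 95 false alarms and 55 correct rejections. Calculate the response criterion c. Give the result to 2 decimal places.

H = 78/150 = 0.5200
FA = 95/150 = 0.6333
z(H) = z(0.5200) = 0.050
z(FA) = z(0.6333) = 0.341
c = −½·[z(H) + z(FA)] = −0.5 × (0.050 + 0.341) = -0.1955

c = -0.20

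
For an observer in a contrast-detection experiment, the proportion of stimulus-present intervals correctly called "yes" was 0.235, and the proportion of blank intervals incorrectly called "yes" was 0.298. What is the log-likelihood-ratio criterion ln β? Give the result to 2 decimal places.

ln β = -0.12

z(H) = z(0.235) = -0.722
z(FA) = z(0.298) = -0.530
ln β = −½·[z(H)² − z(FA)²] = −0.5 × (0.521 − 0.281) = -0.120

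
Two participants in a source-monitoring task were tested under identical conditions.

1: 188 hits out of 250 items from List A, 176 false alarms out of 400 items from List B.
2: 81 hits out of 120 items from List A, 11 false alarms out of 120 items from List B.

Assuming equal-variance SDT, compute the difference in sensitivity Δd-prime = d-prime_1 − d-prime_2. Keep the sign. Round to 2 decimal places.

Δd-prime = -0.95

1: z(0.7520) = 0.681, z(0.4400) = -0.151, d' = 0.832
2: z(0.6750) = 0.454, z(0.0917) = -1.330, d' = 1.784
Δd' = d'_1 − d'_2 = 0.832 − 1.784 = -0.952
2 has the higher sensitivity.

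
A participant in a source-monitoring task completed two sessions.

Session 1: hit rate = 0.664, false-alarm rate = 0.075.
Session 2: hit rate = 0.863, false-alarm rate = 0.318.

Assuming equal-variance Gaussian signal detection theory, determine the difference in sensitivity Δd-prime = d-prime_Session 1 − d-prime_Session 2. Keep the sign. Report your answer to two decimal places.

Δd-prime = 0.30

Session 1: z(0.664) = 0.423, z(0.075) = -1.440, d' = 1.863
Session 2: z(0.863) = 1.094, z(0.318) = -0.473, d' = 1.567
Δd' = d'_Session 1 − d'_Session 2 = 1.863 − 1.567 = 0.296
Session 1 has the higher sensitivity.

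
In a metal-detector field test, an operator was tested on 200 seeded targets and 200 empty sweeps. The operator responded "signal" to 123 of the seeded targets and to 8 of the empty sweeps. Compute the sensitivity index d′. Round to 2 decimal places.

d′ = 2.04

H = 123/200 = 0.6150
FA = 8/200 = 0.0400
Φ⁻¹(H) = 0.292
Φ⁻¹(FA) = -1.751
d' = z(H) − z(FA) = 0.292 − (-1.751) = 2.043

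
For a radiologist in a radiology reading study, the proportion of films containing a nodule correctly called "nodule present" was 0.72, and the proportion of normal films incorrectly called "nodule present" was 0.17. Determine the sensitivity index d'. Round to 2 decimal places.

d' = 1.54

z(0.72) = 0.5828, z(0.17) = -0.9542
d' = z(H) − z(FA) = 0.5828 − (-0.9542) = 1.5370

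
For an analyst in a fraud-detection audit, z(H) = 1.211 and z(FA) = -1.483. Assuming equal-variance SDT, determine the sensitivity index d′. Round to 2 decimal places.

d′ = 2.69

d' = z(H) − z(FA) = 1.211 − (-1.483) = 2.694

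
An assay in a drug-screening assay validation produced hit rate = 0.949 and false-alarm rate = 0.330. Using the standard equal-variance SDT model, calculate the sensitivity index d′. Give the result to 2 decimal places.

Φ⁻¹(H) = Φ⁻¹(0.949) = 1.635
Φ⁻¹(FA) = Φ⁻¹(0.330) = -0.440
d' = z(H) − z(FA) = 1.635 − (-0.440) = 2.075

d′ = 2.08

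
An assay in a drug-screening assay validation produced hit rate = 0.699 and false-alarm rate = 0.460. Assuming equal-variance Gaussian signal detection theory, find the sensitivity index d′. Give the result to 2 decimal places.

z(0.699) = 0.522, z(0.460) = -0.100
d' = z(H) − z(FA) = 0.522 − (-0.100) = 0.622

d′ = 0.62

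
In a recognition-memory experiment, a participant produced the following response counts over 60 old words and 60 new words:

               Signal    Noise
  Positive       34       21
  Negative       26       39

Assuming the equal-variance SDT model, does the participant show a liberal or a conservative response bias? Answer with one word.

z(H) = 0.168, z(FA) = -0.385
c = −½·(z(H) + z(FA)) = 0.1085
c > 0 → conservative criterion (biased toward responding “no”).

conservative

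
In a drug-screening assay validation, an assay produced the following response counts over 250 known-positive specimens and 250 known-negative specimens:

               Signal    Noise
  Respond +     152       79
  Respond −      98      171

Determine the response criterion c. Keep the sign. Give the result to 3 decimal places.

H = 152/250 = 0.6080
FA = 79/250 = 0.3160
z(H) = 0.2741
z(FA) = -0.4789
c = −½·[z(H) + z(FA)] = −0.5 × (0.2741 + (-0.4789)) = 0.1024
c > 0: the assay has a conservative response bias.

c = 0.102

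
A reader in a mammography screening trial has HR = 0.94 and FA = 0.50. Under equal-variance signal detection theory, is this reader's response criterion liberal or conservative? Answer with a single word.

liberal

z(H) = 1.555, z(FA) = 0.000
c = −½·(z(H) + z(FA)) = -0.7775
c < 0 → liberal criterion (biased toward responding “yes”).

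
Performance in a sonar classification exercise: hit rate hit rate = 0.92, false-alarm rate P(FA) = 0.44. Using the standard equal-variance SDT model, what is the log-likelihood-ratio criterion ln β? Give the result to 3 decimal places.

ln β = -0.976

z(0.92) = 1.4051, z(0.44) = -0.1510
ln β = −½·[z(H)² − z(FA)²] = −0.5 × (1.9743 − 0.0228) = -0.97575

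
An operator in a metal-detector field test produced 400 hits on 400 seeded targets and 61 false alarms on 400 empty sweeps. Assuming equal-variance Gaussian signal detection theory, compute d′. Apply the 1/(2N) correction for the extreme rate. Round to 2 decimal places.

d′ = 4.05

The hit rate is 400/400 = 1, so apply the 1/(2N) correction: H → 1 − 1/(2·400) = 0.99875.
z(H) = z(0.99875) = 3.023
z(FA) = z(0.15250) = -1.026
d' = 3.023 − (-1.026) = 4.049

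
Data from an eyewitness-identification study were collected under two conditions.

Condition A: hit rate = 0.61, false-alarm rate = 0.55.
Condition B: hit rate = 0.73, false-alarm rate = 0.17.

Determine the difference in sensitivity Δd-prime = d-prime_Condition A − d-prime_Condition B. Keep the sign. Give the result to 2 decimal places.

Δd-prime = -1.41

Condition A: z(0.61) = 0.279, z(0.55) = 0.126, d' = 0.153
Condition B: z(0.73) = 0.613, z(0.17) = -0.954, d' = 1.567
Δd' = d'_Condition A − d'_Condition B = 0.153 − 1.567 = -1.414
Condition B has the higher sensitivity.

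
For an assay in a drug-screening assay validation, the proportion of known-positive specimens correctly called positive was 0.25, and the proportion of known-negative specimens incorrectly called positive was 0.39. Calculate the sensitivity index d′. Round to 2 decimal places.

Φ⁻¹(H) = Φ⁻¹(0.25) = -0.674
Φ⁻¹(FA) = Φ⁻¹(0.39) = -0.279
d' = z(H) − z(FA) = -0.674 − (-0.279) = -0.395

d′ = -0.40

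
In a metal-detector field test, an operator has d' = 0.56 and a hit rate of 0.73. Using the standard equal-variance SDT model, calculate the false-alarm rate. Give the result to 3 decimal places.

false-alarm rate = 0.521

z(hit rate) = z(0.73) = 0.6128
z(FA) = z(H) − d' = 0.6128 − 0.56 = 0.0528
false-alarm rate = Φ(0.0528) = 0.5211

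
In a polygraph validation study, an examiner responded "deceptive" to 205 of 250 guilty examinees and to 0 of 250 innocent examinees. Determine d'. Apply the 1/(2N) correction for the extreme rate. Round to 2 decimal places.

d' = 3.79

The false-alarm rate is 0/250 = 0, so apply the 1/(2N) correction: FA → 1/(2·250) = 0.00200.
z(H) = z(0.82000) = 0.915
z(FA) = z(0.00200) = -2.878
d' = 0.915 − (-2.878) = 3.793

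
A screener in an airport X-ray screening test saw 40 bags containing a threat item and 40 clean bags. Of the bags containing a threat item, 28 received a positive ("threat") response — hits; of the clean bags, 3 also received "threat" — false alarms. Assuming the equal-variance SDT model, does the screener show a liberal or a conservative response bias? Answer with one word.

conservative

z(H) = 0.524, z(FA) = -1.440
c = −½·(z(H) + z(FA)) = 0.458
c > 0 → conservative criterion (biased toward responding “no”).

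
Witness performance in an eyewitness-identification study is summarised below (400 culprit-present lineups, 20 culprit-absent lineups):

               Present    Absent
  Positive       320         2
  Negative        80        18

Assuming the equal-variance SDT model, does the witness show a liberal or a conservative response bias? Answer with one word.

conservative

z(H) = 0.842, z(FA) = -1.282
c = −½·(z(H) + z(FA)) = 0.220
c > 0 → conservative criterion (biased toward responding “no”).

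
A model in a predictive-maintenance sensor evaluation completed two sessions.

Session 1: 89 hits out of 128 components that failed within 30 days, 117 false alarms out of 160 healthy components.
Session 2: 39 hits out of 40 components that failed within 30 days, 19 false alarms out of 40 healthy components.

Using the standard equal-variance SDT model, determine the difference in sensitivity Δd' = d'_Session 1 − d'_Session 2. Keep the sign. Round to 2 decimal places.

Δd' = -2.13

Session 1: z(0.6953) = 0.511, z(0.7312) = 0.616, d' = -0.105
Session 2: z(0.9750) = 1.960, z(0.4750) = -0.063, d' = 2.023
Δd' = d'_Session 1 − d'_Session 2 = -0.105 − 2.023 = -2.128
Session 2 has the higher sensitivity.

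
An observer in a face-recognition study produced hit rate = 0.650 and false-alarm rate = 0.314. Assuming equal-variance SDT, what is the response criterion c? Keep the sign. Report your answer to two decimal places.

c = 0.05

Φ⁻¹(H) = 0.385
Φ⁻¹(FA) = -0.485
c = −½·[z(H) + z(FA)] = −0.5 × (0.385 + (-0.485)) = 0.050
c > 0: the observer has a conservative response bias.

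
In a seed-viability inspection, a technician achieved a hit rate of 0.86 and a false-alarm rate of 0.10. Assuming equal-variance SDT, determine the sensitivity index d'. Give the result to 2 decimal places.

d' = 2.36

z(H) = 1.0803
z(FA) = -1.2816
d' = z(H) − z(FA) = 1.0803 − (-1.2816) = 2.3619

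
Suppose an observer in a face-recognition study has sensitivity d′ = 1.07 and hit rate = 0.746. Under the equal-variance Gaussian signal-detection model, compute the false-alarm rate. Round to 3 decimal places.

z(hit rate) = z(0.746) = 0.6620
z(FA) = z(H) − d' = 0.6620 − 1.07 = -0.4080
false-alarm rate = Φ(-0.4080) = 0.3416

false-alarm rate = 0.342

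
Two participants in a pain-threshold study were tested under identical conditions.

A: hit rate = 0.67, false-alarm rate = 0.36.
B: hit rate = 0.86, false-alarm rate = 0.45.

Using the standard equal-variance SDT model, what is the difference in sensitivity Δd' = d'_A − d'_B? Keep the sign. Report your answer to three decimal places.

A: z(0.67) = 0.4399, z(0.36) = -0.3585, d' = 0.7984
B: z(0.86) = 1.0803, z(0.45) = -0.1257, d' = 1.2060
Δd' = d'_A − d'_B = 0.7984 − 1.2060 = -0.4076
B has the higher sensitivity.

Δd' = -0.408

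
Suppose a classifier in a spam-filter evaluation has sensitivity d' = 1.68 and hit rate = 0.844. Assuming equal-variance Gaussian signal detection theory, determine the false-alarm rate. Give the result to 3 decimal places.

false-alarm rate = 0.252

z(hit rate) = z(0.844) = 1.0110
z(FA) = z(H) − d' = 1.0110 − 1.68 = -0.6690
false-alarm rate = Φ(-0.6690) = 0.2517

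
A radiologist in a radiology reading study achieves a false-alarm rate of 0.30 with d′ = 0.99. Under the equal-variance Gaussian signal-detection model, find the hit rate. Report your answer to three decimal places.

hit rate = 0.679

z(false-alarm rate) = z(0.30) = -0.5244
z(H) = z(FA) + d' = -0.5244 + 0.99 = 0.4656
hit rate = Φ(0.4656) = 0.6792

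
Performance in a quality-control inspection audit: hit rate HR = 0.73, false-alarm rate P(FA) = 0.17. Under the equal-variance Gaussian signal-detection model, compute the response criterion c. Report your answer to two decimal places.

c = 0.17

Φ⁻¹(H) = Φ⁻¹(0.73) = 0.613
Φ⁻¹(FA) = Φ⁻¹(0.17) = -0.954
c = −½·[z(H) + z(FA)] = −0.5 × (0.613 + (-0.954)) = 0.1705
c > 0: the inspector has a conservative response bias.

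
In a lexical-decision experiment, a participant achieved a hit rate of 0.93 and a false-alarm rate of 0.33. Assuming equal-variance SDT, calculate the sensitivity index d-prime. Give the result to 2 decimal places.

d-prime = 1.92

Φ⁻¹(H) = Φ⁻¹(0.93) = 1.476
Φ⁻¹(FA) = Φ⁻¹(0.33) = -0.440
d' = z(H) − z(FA) = 1.476 − (-0.440) = 1.916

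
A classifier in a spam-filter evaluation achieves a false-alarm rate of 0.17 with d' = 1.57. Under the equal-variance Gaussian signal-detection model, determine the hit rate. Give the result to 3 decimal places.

hit rate = 0.731

z(false-alarm rate) = z(0.17) = -0.9542
z(H) = z(FA) + d' = -0.9542 + 1.57 = 0.6158
hit rate = Φ(0.6158) = 0.7310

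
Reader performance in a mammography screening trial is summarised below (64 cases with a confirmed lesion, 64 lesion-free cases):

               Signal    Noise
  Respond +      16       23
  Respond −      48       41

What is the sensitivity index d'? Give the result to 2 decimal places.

H = 16/64 = 0.2500
FA = 23/64 = 0.3594
z(H) = z(0.2500) = -0.674
z(FA) = z(0.3594) = -0.360
d' = z(H) − z(FA) = -0.674 − (-0.360) = -0.314

d' = -0.31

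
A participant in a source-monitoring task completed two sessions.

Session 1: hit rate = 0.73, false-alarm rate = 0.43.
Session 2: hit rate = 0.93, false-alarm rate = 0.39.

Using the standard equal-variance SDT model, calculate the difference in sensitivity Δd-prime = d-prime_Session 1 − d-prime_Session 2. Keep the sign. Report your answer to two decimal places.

Δd-prime = -0.97

Session 1: z(0.73) = 0.613, z(0.43) = -0.176, d' = 0.789
Session 2: z(0.93) = 1.476, z(0.39) = -0.279, d' = 1.755
Δd' = d'_Session 1 − d'_Session 2 = 0.789 − 1.755 = -0.966
Session 2 has the higher sensitivity.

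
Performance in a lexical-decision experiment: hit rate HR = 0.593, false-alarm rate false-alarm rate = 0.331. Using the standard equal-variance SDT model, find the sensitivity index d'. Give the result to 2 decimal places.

d' = 0.67

z(H) = z(0.593) = 0.2353
z(FA) = z(0.331) = -0.4372
d' = z(H) − z(FA) = 0.2353 − (-0.4372) = 0.6725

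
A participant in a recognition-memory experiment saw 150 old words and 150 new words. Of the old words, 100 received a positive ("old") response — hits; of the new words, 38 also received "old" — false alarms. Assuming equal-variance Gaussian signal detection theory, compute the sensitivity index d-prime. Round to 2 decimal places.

H = 100/150 = 0.6667
FA = 38/150 = 0.2533
Φ⁻¹(H) = 0.4308
Φ⁻¹(FA) = -0.6641
d' = z(H) − z(FA) = 0.4308 − (-0.6641) = 1.0949

d-prime = 1.09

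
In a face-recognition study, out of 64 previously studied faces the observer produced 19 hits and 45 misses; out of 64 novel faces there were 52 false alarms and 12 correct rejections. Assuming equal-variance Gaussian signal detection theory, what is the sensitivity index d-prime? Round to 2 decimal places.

H = 19/64 = 0.2969
FA = 52/64 = 0.8125
z(H) = z(0.2969) = -0.5333
z(FA) = z(0.8125) = 0.8871
d' = z(H) − z(FA) = -0.5333 − 0.8871 = -1.4204

d-prime = -1.42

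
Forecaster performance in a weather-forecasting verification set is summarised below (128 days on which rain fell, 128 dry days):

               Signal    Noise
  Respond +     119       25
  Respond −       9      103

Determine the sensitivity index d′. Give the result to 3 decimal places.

d′ = 2.332

H = 119/128 = 0.9297
FA = 25/128 = 0.1953
z(0.9297) = 1.4736, z(0.1953) = -0.8585
d' = z(H) − z(FA) = 1.4736 − (-0.8585) = 2.3321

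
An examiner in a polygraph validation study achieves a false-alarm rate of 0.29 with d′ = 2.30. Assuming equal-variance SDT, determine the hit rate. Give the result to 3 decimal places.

z(false-alarm rate) = z(0.29) = -0.5534
z(H) = z(FA) + d' = -0.5534 + 2.30 = 1.7466
hit rate = Φ(1.7466) = 0.9596

hit rate = 0.960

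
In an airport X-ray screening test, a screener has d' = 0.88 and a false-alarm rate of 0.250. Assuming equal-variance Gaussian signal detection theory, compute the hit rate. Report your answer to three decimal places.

hit rate = 0.581

z(false-alarm rate) = z(0.250) = -0.6745
z(H) = z(FA) + d' = -0.6745 + 0.88 = 0.2055
hit rate = Φ(0.2055) = 0.5814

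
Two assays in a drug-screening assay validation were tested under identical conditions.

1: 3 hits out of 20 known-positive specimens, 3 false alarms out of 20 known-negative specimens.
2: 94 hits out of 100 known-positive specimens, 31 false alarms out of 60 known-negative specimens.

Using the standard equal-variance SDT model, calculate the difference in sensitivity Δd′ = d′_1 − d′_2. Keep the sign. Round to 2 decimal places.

Δd′ = -1.51

1: z(0.1500) = -1.036, z(0.1500) = -1.036, d' = 0.000
2: z(0.9400) = 1.555, z(0.5167) = 0.042, d' = 1.513
Δd' = d'_1 − d'_2 = 0.000 − 1.513 = -1.513
2 has the higher sensitivity.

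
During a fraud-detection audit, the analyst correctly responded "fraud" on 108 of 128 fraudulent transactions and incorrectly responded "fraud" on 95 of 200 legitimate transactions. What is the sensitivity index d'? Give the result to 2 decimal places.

d' = 1.07

H = 108/128 = 0.8438
FA = 95/200 = 0.4750
Φ⁻¹(0.8438) = 1.0102, Φ⁻¹(0.4750) = -0.0627
d' = z(H) − z(FA) = 1.0102 − (-0.0627) = 1.0729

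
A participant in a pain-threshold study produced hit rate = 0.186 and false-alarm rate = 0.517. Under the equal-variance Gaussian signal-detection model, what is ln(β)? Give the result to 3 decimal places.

ln β = -0.398

z(H) = z(0.186) = -0.8927
z(FA) = z(0.517) = 0.0426
ln β = −½·[z(H)² − z(FA)²] = −0.5 × (0.7969 − 0.0018) = -0.39755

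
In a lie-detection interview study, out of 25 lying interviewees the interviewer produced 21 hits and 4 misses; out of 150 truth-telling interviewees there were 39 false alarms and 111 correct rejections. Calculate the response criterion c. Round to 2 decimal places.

H = 21/25 = 0.8400
FA = 39/150 = 0.2600
z(0.8400) = 0.994, z(0.2600) = -0.643
c = −½·[z(H) + z(FA)] = −0.5 × (0.994 + (-0.643)) = -0.1755

c = -0.18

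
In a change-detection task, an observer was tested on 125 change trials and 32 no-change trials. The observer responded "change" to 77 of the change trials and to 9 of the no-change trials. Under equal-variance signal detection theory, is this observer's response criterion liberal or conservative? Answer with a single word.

conservative

z(H) = 0.295, z(FA) = -0.579
c = −½·(z(H) + z(FA)) = 0.142
c > 0 → conservative criterion (biased toward responding “no”).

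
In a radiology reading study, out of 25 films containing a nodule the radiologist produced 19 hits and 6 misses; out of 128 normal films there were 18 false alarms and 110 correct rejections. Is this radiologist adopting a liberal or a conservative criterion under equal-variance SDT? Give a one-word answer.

z(H) = 0.706, z(FA) = -1.078
c = −½·(z(H) + z(FA)) = 0.186
c > 0 → conservative criterion (biased toward responding “no”).

conservative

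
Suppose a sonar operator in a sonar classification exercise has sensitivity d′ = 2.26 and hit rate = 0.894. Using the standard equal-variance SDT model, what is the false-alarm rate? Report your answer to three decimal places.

false-alarm rate = 0.156

z(hit rate) = z(0.894) = 1.2481
z(FA) = z(H) − d' = 1.2481 − 2.26 = -1.0119
false-alarm rate = Φ(-1.0119) = 0.1558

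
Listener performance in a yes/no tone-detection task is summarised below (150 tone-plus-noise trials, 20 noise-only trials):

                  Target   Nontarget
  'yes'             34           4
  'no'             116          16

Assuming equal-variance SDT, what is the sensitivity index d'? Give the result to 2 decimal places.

H = 34/150 = 0.2267
FA = 4/20 = 0.2000
z(H) = -0.7498
z(FA) = -0.8416
d' = z(H) − z(FA) = -0.7498 − (-0.8416) = 0.0918

d' = 0.09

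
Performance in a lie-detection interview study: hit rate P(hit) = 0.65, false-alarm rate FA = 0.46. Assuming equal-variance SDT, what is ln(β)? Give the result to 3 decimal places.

ln β = -0.069

z(H) = z(0.65) = 0.3853
z(FA) = z(0.46) = -0.1004
ln β = −½·[z(H)² − z(FA)²] = −0.5 × (0.1485 − 0.0101) = -0.0692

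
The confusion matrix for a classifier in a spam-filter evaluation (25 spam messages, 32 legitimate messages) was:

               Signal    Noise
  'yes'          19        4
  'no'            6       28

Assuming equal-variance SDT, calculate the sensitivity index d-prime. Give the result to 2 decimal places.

d-prime = 1.86

H = 19/25 = 0.7600
FA = 4/32 = 0.1250
z(0.7600) = 0.7063, z(0.1250) = -1.1503
d' = z(H) − z(FA) = 0.7063 − (-1.1503) = 1.8566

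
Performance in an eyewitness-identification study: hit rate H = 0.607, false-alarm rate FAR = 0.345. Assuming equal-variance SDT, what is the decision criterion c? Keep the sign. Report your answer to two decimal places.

c = 0.06

Φ⁻¹(H) = Φ⁻¹(0.607) = 0.2715
Φ⁻¹(FA) = Φ⁻¹(0.345) = -0.3989
c = −½·[z(H) + z(FA)] = −0.5 × (0.2715 + (-0.3989)) = 0.0637
c > 0: the witness has a conservative response bias.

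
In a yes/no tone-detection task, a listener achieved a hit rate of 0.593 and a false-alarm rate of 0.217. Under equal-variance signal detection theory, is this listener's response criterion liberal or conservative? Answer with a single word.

z(H) = 0.235, z(FA) = -0.782
c = −½·(z(H) + z(FA)) = 0.2735
c > 0 → conservative criterion (biased toward responding “no”).

conservative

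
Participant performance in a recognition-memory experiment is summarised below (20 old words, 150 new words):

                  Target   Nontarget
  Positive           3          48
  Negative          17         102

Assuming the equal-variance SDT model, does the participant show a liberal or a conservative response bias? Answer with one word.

conservative

z(H) = -1.036, z(FA) = -0.468
c = −½·(z(H) + z(FA)) = 0.752
c > 0 → conservative criterion (biased toward responding “no”).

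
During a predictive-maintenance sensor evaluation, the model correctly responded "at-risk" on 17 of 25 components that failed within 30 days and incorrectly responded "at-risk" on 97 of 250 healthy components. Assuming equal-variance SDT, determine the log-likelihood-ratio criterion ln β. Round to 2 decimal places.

H = 17/25 = 0.6800
FA = 97/250 = 0.3880
z(0.6800) = 0.468, z(0.3880) = -0.285
ln β = −½·[z(H)² − z(FA)²] = −0.5 × (0.219 − 0.081) = -0.069

ln β = -0.07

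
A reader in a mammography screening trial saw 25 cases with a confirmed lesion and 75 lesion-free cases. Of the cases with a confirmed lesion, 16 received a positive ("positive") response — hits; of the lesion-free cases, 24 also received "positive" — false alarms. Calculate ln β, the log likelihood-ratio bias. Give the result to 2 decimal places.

ln β = 0.05

H = 16/25 = 0.6400
FA = 24/75 = 0.3200
z(0.6400) = 0.358, z(0.3200) = -0.468
ln β = −½·[z(H)² − z(FA)²] = −0.5 × (0.128 − 0.219) = 0.0455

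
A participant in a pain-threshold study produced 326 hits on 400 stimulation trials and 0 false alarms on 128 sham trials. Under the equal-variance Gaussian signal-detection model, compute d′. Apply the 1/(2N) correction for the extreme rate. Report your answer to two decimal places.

d′ = 3.56

The false-alarm rate is 0/128 = 0, so apply the 1/(2N) correction: FA → 1/(2·128) = 0.00391.
z(H) = z(0.81500) = 0.896
z(FA) = z(0.00391) = -2.660
d' = 0.896 − (-2.660) = 3.556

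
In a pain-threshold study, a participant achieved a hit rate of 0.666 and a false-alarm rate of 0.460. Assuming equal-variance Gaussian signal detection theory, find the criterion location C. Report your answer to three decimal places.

z(H) = z(0.666) = 0.4289
z(FA) = z(0.460) = -0.1004
c = −½·[z(H) + z(FA)] = −0.5 × (0.4289 + (-0.1004)) = -0.16425

C = -0.164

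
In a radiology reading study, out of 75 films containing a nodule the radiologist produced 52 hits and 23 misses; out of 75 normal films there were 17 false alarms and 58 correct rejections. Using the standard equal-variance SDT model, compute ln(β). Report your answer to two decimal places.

ln β = 0.15

H = 52/75 = 0.6933
FA = 17/75 = 0.2267
z(H) = z(0.6933) = 0.505
z(FA) = z(0.2267) = -0.750
ln β = −½·[z(H)² − z(FA)²] = −0.5 × (0.255 − 0.563) = 0.154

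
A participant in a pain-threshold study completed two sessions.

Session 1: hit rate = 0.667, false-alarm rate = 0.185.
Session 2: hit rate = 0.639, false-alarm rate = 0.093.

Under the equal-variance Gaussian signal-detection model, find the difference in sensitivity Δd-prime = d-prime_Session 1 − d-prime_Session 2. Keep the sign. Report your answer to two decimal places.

Session 1: z(0.667) = 0.432, z(0.185) = -0.896, d' = 1.328
Session 2: z(0.639) = 0.356, z(0.093) = -1.323, d' = 1.679
Δd' = d'_Session 1 − d'_Session 2 = 1.328 − 1.679 = -0.351
Session 2 has the higher sensitivity.

Δd-prime = -0.35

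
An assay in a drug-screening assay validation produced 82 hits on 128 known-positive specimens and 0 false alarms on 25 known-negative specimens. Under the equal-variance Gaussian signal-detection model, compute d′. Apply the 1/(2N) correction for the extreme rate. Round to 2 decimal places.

d′ = 2.41

The false-alarm rate is 0/25 = 0, so apply the 1/(2N) correction: FA → 1/(2·25) = 0.02000.
z(H) = z(0.64062) = 0.360
z(FA) = z(0.02000) = -2.054
d' = 0.360 − (-2.054) = 2.414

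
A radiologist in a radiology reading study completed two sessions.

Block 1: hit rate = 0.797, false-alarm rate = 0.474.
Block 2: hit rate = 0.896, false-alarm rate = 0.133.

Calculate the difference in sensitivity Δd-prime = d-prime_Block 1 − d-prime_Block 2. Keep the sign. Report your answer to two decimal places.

Δd-prime = -1.48

Block 1: z(0.797) = 0.831, z(0.474) = -0.065, d' = 0.896
Block 2: z(0.896) = 1.259, z(0.133) = -1.112, d' = 2.371
Δd' = d'_Block 1 − d'_Block 2 = 0.896 − 2.371 = -1.475
Block 2 has the higher sensitivity.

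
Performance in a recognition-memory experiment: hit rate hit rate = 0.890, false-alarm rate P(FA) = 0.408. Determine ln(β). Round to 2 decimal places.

Φ⁻¹(H) = Φ⁻¹(0.890) = 1.227
Φ⁻¹(FA) = Φ⁻¹(0.408) = -0.233
ln β = −½·[z(H)² − z(FA)²] = −0.5 × (1.506 − 0.054) = -0.726

ln β = -0.73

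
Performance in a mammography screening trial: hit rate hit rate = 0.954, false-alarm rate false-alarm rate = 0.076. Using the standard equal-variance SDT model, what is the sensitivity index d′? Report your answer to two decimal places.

z(H) = z(0.954) = 1.685
z(FA) = z(0.076) = -1.433
d' = z(H) − z(FA) = 1.685 − (-1.433) = 3.118

d′ = 3.12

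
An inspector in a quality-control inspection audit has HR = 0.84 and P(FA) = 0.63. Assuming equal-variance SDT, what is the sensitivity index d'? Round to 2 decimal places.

Φ⁻¹(H) = 0.994
Φ⁻¹(FA) = 0.332
d' = z(H) − z(FA) = 0.994 − 0.332 = 0.662

d' = 0.66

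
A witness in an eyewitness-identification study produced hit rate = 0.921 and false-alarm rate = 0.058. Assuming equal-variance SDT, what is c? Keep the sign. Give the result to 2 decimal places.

z(H) = 1.412
z(FA) = -1.572
c = −½·[z(H) + z(FA)] = −0.5 × (1.412 + (-1.572)) = 0.080

c = 0.08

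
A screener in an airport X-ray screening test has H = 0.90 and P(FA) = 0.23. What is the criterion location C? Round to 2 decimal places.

C = -0.27

z(H) = 1.282
z(FA) = -0.739
c = −½·[z(H) + z(FA)] = −0.5 × (1.282 + (-0.739)) = -0.2715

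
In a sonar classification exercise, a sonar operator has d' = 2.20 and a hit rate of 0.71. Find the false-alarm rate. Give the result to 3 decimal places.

false-alarm rate = 0.050

z(hit rate) = z(0.71) = 0.5534
z(FA) = z(H) − d' = 0.5534 − 2.20 = -1.6466
false-alarm rate = Φ(-1.6466) = 0.0498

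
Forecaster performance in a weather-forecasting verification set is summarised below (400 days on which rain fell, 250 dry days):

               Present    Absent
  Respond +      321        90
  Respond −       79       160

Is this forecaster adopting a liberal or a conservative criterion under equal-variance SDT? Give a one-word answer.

liberal

z(H) = 0.851, z(FA) = -0.358
c = −½·(z(H) + z(FA)) = -0.2465
c < 0 → liberal criterion (biased toward responding “yes”).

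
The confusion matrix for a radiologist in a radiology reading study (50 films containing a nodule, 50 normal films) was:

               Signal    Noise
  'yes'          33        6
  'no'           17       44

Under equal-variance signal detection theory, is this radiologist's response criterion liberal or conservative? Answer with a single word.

z(H) = 0.412, z(FA) = -1.175
c = −½·(z(H) + z(FA)) = 0.3815
c > 0 → conservative criterion (biased toward responding “no”).

conservative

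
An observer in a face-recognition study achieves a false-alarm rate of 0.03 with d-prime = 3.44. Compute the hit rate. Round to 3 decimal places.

hit rate = 0.941

z(false-alarm rate) = z(0.03) = -1.8808
z(H) = z(FA) + d' = -1.8808 + 3.44 = 1.5592
hit rate = Φ(1.5592) = 0.9405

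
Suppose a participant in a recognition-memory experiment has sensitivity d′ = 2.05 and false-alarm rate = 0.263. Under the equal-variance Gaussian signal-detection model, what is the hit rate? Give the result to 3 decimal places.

hit rate = 0.922

z(false-alarm rate) = z(0.263) = -0.6341
z(H) = z(FA) + d' = -0.6341 + 2.05 = 1.4159
hit rate = Φ(1.4159) = 0.9216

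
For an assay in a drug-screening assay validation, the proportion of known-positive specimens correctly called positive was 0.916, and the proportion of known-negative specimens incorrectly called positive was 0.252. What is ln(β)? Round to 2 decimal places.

ln β = -0.73

z(0.916) = 1.379, z(0.252) = -0.668
ln β = −½·[z(H)² − z(FA)²] = −0.5 × (1.902 − 0.446) = -0.728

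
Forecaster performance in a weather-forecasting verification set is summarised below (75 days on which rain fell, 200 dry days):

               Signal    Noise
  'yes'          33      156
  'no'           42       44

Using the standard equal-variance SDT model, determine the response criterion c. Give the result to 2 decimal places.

H = 33/75 = 0.4400
FA = 156/200 = 0.7800
z(H) = z(0.4400) = -0.1510
z(FA) = z(0.7800) = 0.7722
c = −½·[z(H) + z(FA)] = −0.5 × (-0.1510 + 0.7722) = -0.3106
c < 0: the forecaster has a liberal response bias.

c = -0.31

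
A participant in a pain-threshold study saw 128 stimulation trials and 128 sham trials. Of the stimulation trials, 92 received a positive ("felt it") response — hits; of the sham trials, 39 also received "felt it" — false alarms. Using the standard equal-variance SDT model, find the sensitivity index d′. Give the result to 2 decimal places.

d′ = 1.09

H = 92/128 = 0.7188
FA = 39/128 = 0.3047
Φ⁻¹(H) = Φ⁻¹(0.7188) = 0.579
Φ⁻¹(FA) = Φ⁻¹(0.3047) = -0.511
d' = z(H) − z(FA) = 0.579 − (-0.511) = 1.090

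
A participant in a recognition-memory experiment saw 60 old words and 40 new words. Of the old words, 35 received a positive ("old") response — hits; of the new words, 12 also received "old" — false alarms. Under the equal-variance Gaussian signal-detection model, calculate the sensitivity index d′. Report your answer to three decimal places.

H = 35/60 = 0.5833
FA = 12/40 = 0.3000
Φ⁻¹(H) = Φ⁻¹(0.5833) = 0.2103
Φ⁻¹(FA) = Φ⁻¹(0.3000) = -0.5244
d' = z(H) − z(FA) = 0.2103 − (-0.5244) = 0.7347

d′ = 0.735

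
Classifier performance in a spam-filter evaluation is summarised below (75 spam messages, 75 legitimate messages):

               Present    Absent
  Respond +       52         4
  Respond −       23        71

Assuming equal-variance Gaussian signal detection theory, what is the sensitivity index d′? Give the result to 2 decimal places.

d′ = 2.12

H = 52/75 = 0.6933
FA = 4/75 = 0.0533
Φ⁻¹(0.6933) = 0.505, Φ⁻¹(0.0533) = -1.614
d' = z(H) − z(FA) = 0.505 − (-1.614) = 2.119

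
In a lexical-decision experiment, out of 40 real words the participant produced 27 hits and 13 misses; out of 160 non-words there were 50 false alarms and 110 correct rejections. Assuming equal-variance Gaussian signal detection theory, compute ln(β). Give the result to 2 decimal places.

ln β = 0.02

H = 27/40 = 0.6750
FA = 50/160 = 0.3125
Φ⁻¹(H) = Φ⁻¹(0.6750) = 0.454
Φ⁻¹(FA) = Φ⁻¹(0.3125) = -0.489
ln β = −½·[z(H)² − z(FA)²] = −0.5 × (0.206 − 0.239) = 0.0165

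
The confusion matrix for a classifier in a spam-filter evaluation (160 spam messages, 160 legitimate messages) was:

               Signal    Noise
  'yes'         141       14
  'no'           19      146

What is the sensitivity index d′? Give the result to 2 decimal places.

H = 141/160 = 0.8812
FA = 14/160 = 0.0875
z(H) = z(0.8812) = 1.181
z(FA) = z(0.0875) = -1.356
d' = z(H) − z(FA) = 1.181 − (-1.356) = 2.537

d′ = 2.54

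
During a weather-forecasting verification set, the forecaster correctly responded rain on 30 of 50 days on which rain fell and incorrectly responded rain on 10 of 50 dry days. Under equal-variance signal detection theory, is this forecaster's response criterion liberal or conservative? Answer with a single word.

conservative

z(H) = 0.253, z(FA) = -0.842
c = −½·(z(H) + z(FA)) = 0.2945
c > 0 → conservative criterion (biased toward responding “no”).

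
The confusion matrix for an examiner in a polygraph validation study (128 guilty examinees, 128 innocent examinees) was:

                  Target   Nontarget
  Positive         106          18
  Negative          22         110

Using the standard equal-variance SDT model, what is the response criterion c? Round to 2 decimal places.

H = 106/128 = 0.8281
FA = 18/128 = 0.1406
z(H) = 0.947
z(FA) = -1.078
c = −½·[z(H) + z(FA)] = −0.5 × (0.947 + (-1.078)) = 0.0655
c > 0: the examiner has a conservative response bias.

c = 0.07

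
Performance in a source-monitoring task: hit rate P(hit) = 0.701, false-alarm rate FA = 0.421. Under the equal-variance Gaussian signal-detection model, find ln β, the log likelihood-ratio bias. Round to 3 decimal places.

ln β = -0.119

Φ⁻¹(H) = 0.5273
Φ⁻¹(FA) = -0.1993
ln β = −½·[z(H)² − z(FA)²] = −0.5 × (0.2780 − 0.0397) = -0.11915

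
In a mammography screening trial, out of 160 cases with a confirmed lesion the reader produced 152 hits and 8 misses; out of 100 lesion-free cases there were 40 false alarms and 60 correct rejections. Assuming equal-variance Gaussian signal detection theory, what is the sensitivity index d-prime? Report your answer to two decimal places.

d-prime = 1.90

H = 152/160 = 0.9500
FA = 40/100 = 0.4000
z(H) = z(0.9500) = 1.6449
z(FA) = z(0.4000) = -0.2533
d' = z(H) − z(FA) = 1.6449 − (-0.2533) = 1.8982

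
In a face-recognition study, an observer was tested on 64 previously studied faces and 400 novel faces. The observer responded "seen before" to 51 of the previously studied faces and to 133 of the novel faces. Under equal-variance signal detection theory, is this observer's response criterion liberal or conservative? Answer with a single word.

z(H) = 0.831, z(FA) = -0.433
c = −½·(z(H) + z(FA)) = -0.199
c < 0 → liberal criterion (biased toward responding “yes”).

liberal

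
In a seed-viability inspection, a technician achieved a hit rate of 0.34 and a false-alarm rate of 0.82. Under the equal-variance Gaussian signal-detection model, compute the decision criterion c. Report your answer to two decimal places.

c = -0.25

Φ⁻¹(0.34) = -0.412, Φ⁻¹(0.82) = 0.915
c = −½·[z(H) + z(FA)] = −0.5 × (-0.412 + 0.915) = -0.2515
c < 0: the technician has a liberal response bias.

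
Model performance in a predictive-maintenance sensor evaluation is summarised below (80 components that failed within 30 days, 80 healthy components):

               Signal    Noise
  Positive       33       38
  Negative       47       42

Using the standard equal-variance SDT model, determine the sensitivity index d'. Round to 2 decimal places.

d' = -0.16

H = 33/80 = 0.4125
FA = 38/80 = 0.4750
Φ⁻¹(H) = -0.2211
Φ⁻¹(FA) = -0.0627
d' = z(H) − z(FA) = -0.2211 − (-0.0627) = -0.1584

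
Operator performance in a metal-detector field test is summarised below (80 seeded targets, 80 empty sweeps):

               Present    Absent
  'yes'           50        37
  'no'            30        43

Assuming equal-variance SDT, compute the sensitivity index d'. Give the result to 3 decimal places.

d' = 0.413

H = 50/80 = 0.6250
FA = 37/80 = 0.4625
z(H) = 0.3186
z(FA) = -0.0941
d' = z(H) − z(FA) = 0.3186 − (-0.0941) = 0.4127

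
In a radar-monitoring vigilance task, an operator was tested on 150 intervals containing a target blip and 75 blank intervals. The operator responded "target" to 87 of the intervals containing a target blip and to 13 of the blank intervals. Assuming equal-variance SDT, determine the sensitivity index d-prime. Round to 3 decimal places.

d-prime = 1.143

H = 87/150 = 0.5800
FA = 13/75 = 0.1733
z(H) = 0.2019
z(FA) = -0.9412
d' = z(H) − z(FA) = 0.2019 − (-0.9412) = 1.1431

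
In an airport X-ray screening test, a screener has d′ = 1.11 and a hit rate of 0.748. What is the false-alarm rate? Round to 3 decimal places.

false-alarm rate = 0.329

z(hit rate) = z(0.748) = 0.6682
z(FA) = z(H) − d' = 0.6682 − 1.11 = -0.4418
false-alarm rate = Φ(-0.4418) = 0.3293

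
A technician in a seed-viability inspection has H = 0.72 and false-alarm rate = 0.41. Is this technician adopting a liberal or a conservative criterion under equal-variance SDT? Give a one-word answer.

liberal

z(H) = 0.583, z(FA) = -0.228
c = −½·(z(H) + z(FA)) = -0.1775
c < 0 → liberal criterion (biased toward responding “yes”).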